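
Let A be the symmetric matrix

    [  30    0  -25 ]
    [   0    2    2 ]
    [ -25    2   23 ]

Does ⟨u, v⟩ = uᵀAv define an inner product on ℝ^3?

Symmetric row and column elimination reduces A to a congruent diagonal form with pivots 30, 2, 1/6.
So there are 3 positive pivots.
Hence Q is positive definite.
⟨·,·⟩ is an inner product exactly when A is positive definite.

yes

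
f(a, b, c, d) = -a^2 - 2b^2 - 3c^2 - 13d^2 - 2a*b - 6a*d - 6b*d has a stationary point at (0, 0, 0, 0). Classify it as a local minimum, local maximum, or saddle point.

The Hessian at the origin is H = [[-2, -2, 0, -6], [-2, -4, 0, -6], [0, 0, -6, 0], [-6, -6, 0, -26]].
Row-reducing H symmetrically gives the diagonal entries -2, -2, -6, -8.
Counting signs: 4 negative.
H is negative definite, so the origin is a strict local maximum.

local maximum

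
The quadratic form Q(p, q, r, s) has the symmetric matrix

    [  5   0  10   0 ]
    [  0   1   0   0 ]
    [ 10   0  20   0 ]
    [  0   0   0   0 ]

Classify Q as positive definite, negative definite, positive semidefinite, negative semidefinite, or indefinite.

Congruent diagonalization of A (simultaneous row and column reduction) yields pivots 5, 1, 0, 0.
So there are 2 positive, 2 zero pivots.
Hence Q is positive semidefinite.

positive semidefinite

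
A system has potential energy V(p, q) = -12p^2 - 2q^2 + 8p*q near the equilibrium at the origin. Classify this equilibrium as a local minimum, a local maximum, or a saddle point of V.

local maximum

The Hessian at the origin is H = [[-24, 8], [8, -4]].
det H = -24·-4 − (8)² = 32 > 0 and H[1,1] = -24 < 0, so H is negative definite.
Therefore the origin is a local maximum.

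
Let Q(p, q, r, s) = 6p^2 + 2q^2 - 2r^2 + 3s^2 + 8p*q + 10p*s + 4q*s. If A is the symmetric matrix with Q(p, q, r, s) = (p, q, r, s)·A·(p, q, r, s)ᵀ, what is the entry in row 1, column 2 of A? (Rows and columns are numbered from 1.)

The coefficient of p·q in Q is 8. For a symmetric A this equals A[1,2] + A[2,1] = 2·A[1,2].
So A[1,2] = 8/2 = 4.

4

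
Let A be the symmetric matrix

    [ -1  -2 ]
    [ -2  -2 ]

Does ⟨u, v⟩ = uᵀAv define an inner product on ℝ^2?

For the 2×2 matrix [[-1, -2], [-2, -2]]: det = -1·-2 − (-2)² = -2, trace = -3.
det < 0 so the eigenvalues have opposite signs; the form is indefinite.
⟨·,·⟩ is an inner product exactly when A is positive definite.

no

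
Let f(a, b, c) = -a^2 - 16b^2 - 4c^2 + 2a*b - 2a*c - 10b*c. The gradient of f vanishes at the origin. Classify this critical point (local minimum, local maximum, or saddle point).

The Hessian at the origin is H = [[-2, 2, -2], [2, -32, -10], [-2, -10, -8]].
An LDLᵀ factorisation of H has diagonal entries -2, -30, -6/5.
So there are 3 negative pivots.
H is negative definite, so the origin is a strict local maximum.

local maximum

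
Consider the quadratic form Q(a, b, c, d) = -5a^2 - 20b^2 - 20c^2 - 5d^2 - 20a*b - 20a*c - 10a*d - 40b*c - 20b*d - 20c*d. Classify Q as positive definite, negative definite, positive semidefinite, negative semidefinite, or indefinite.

negative semidefinite

The associated matrix is A = [[-5, -10, -10, -5], [-10, -20, -20, -10], [-10, -20, -20, -10], [-5, -10, -10, -5]].
Row-reducing A symmetrically gives the diagonal entries -5, 0, 0, 0.
That gives 1 negative, 3 zero pivots.
Hence Q is negative semidefinite.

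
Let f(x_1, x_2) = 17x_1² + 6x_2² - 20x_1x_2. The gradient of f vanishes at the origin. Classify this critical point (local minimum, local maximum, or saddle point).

local minimum

The Hessian at the origin is H = [[34, -20], [-20, 12]].
det H = 34·12 − (-20)² = 8 > 0 and H[1,1] = 34 > 0, so H is positive definite.
Therefore the origin is a local minimum.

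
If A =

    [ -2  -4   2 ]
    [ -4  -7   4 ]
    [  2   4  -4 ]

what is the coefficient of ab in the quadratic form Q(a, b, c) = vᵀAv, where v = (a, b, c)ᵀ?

-8

The coefficient of ab is A[1,2] + A[2,1] = 2·(-4) = -8.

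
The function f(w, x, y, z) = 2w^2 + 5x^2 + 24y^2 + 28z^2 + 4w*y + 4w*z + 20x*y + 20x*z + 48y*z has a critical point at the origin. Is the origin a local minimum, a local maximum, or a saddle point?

local minimum

The Hessian at the origin is H = [[4, 0, 4, 4], [0, 10, 20, 20], [4, 20, 48, 48], [4, 20, 48, 56]].
Row-reducing H symmetrically gives the diagonal entries 4, 10, 4, 8.
Counting signs: 4 positive.
H is positive definite, so the origin is a strict local minimum.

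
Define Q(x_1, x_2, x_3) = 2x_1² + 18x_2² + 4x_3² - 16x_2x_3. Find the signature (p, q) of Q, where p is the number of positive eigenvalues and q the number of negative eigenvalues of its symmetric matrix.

Write A = [[2, 0, 0], [0, 18, -8], [0, -8, 4]].
An LDLᵀ factorisation of A has diagonal entries 2, 18, 4/9.
That gives 3 positive pivots.

(3, 0)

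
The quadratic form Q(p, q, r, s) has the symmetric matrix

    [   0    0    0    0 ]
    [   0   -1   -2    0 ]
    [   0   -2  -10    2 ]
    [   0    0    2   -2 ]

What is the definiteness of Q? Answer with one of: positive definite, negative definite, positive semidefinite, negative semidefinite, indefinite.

negative semidefinite

Applying the same elementary operations to the rows and columns of A produces a congruent diagonal matrix with entries 0, -1, -6, -4/3.
That gives 3 negative, 1 zero pivots.
Hence Q is negative semidefinite.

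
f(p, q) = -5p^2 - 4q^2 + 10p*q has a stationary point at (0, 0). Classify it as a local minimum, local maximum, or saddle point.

saddle point

The Hessian at the origin is H = [[-10, 10], [10, -8]].
det H = -10·-8 − (10)² = -20 < 0, so H is indefinite.
Therefore the origin is a saddle point.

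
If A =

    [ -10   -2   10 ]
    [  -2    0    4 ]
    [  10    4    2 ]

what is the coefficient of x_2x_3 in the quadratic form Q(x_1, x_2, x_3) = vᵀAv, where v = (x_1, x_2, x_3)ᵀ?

8

The coefficient of x_2x_3 is A[2,3] + A[3,2] = 2·4 = 8.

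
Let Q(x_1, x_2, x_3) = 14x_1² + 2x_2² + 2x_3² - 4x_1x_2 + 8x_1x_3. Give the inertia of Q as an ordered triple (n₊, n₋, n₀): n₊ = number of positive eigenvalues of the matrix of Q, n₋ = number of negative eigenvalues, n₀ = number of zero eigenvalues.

(3, 0, 0)

Write A = [[14, -2, 4], [-2, 2, 0], [4, 0, 2]].
An LDLᵀ factorisation of A has diagonal entries 14, 12/7, 2/3.
That gives 3 positive pivots.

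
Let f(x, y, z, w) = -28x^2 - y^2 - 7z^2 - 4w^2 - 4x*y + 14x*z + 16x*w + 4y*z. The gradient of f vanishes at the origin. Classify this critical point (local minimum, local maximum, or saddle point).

The Hessian at the origin is H = [[-56, -4, 14, 16], [-4, -2, 4, 0], [14, 4, -14, 0], [16, 0, 0, -8]].
An LDLᵀ factorisation of H has diagonal entries -56, -12/7, -21/4, -40/21.
So there are 4 negative pivots.
H is negative definite, so the origin is a strict local maximum.

local maximum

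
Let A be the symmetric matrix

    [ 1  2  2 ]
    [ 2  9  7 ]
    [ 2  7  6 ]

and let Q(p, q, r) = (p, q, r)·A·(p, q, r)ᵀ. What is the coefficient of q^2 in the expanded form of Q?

The coefficient of q^2 is the diagonal entry A[2,2] = 9.

9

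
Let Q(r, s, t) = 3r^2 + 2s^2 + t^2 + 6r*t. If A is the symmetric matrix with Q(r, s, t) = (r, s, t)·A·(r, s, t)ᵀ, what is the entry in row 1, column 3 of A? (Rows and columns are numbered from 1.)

3

The coefficient of r·t in Q is 6. For a symmetric A this equals A[1,3] + A[3,1] = 2·A[1,3].
So A[1,3] = 6/2 = 3.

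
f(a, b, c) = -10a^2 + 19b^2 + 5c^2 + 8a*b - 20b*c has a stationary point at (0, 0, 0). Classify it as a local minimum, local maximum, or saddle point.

saddle point

The Hessian at the origin is H = [[-20, 8, 0], [8, 38, -20], [0, -20, 10]].
Congruent diagonalization of H (simultaneous row and column reduction) yields pivots -20, 206/5, 30/103.
That gives 2 positive, 1 negative pivots.
H is indefinite, so the origin is a saddle point.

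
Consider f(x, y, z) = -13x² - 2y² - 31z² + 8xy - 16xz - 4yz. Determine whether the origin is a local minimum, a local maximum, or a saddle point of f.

local maximum

The Hessian at the origin is H = [[-26, 8, -16], [8, -4, -4], [-16, -4, -62]].
An LDLᵀ factorisation of H has diagonal entries -26, -20/13, -2/5.
So there are 3 negative pivots.
H is negative definite, so the origin is a strict local maximum.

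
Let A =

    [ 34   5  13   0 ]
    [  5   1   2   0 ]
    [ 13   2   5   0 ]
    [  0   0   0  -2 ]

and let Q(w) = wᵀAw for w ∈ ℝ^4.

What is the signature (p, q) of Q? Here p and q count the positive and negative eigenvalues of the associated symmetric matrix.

Congruent diagonalization of A (simultaneous row and column reduction) yields pivots 34, 9/34, 0, -2.
So there are 2 positive, 1 negative, 1 zero pivots.

(2, 1)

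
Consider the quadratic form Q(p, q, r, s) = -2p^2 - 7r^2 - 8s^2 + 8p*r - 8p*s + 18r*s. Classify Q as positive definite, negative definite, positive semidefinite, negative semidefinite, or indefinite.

Write A = [[-2, 0, 4, -4], [0, 0, 0, 0], [4, 0, -7, 9], [-4, 0, 9, -8]].
Applying the same elementary operations to the rows and columns of A produces a congruent diagonal matrix with entries -2, 0, 1, -1.
Counting signs: 1 positive, 2 negative, 1 zero.
Hence Q is indefinite.

indefinite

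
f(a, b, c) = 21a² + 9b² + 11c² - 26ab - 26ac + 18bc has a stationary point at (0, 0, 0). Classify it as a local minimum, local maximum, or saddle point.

The Hessian at the origin is H = [[42, -26, -26], [-26, 18, 18], [-26, 18, 22]].
Congruent diagonalization of H (simultaneous row and column reduction) yields pivots 42, 40/21, 4.
Counting signs: 3 positive.
H is positive definite, so the origin is a strict local minimum.

local minimum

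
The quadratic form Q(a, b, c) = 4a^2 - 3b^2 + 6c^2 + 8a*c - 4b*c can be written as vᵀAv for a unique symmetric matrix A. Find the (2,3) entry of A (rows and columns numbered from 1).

-2

The coefficient of b·c in Q is -4. For a symmetric A this equals A[2,3] + A[3,2] = 2·A[2,3].
So A[2,3] = -4/2 = -2.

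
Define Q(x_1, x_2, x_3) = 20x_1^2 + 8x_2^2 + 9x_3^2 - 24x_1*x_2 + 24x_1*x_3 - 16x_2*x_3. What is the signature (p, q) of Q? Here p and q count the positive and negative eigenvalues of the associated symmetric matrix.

(3, 0)

The symmetric matrix is A = [[20, -12, 12], [-12, 8, -8], [12, -8, 9]].
Applying the same elementary operations to the rows and columns of A produces a congruent diagonal matrix with entries 20, 4/5, 1.
So there are 3 positive pivots.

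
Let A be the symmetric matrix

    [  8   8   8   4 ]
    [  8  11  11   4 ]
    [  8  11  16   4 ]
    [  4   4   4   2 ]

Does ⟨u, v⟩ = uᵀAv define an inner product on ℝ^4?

Applying the same elementary operations to the rows and columns of A produces a congruent diagonal matrix with entries 8, 3, 5, 0.
Counting signs: 3 positive, 1 zero.
Hence Q is positive semidefinite.
⟨·,·⟩ is an inner product exactly when A is positive definite.

no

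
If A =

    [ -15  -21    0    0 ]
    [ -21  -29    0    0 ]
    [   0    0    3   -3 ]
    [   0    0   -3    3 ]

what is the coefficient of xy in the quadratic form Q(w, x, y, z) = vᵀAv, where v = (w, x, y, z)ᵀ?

0

The coefficient of xy is A[2,3] + A[3,2] = 2·0 = 0.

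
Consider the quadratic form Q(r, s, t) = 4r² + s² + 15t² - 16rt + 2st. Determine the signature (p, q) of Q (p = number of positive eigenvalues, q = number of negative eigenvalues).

(2, 1)

The associated matrix is A = [[4, 0, -8], [0, 1, 1], [-8, 1, 15]].
Row-reducing A symmetrically gives the diagonal entries 4, 1, -2.
That gives 2 positive, 1 negative pivots.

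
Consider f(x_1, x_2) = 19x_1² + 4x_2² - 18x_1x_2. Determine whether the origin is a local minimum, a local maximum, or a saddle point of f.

saddle point

The Hessian at the origin is H = [[38, -18], [-18, 8]].
det H = 38·8 − (-18)² = -20 < 0, so H is indefinite.
Therefore the origin is a saddle point.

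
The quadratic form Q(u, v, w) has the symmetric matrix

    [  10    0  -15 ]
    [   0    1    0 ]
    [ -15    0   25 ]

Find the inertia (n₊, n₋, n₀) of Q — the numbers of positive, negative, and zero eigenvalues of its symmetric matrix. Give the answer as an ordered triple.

(3, 0, 0)

Applying the same elementary operations to the rows and columns of A produces a congruent diagonal matrix with entries 10, 1, 5/2.
So there are 3 positive pivots.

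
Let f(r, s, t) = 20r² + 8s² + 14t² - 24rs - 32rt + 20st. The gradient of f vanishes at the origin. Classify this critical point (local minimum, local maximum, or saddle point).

The Hessian at the origin is H = [[40, -24, -32], [-24, 16, 20], [-32, 20, 28]].
Row-reducing H symmetrically gives the diagonal entries 40, 8/5, 2.
Counting signs: 3 positive.
H is positive definite, so the origin is a strict local minimum.

local minimum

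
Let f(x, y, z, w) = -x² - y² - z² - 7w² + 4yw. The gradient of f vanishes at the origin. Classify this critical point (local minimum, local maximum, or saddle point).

The Hessian at the origin is H = [[-2, 0, 0, 0], [0, -2, 0, 4], [0, 0, -2, 0], [0, 4, 0, -14]].
Applying the same elementary operations to the rows and columns of H produces a congruent diagonal matrix with entries -2, -2, -2, -6.
So there are 4 negative pivots.
H is negative definite, so the origin is a strict local maximum.

local maximum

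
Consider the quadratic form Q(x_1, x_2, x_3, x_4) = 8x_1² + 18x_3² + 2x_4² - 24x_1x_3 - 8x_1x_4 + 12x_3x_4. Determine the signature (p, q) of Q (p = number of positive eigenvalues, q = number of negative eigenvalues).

(1, 0)

The associated matrix is A = [[8, 0, -12, -4], [0, 0, 0, 0], [-12, 0, 18, 6], [-4, 0, 6, 2]].
Congruent diagonalization of A (simultaneous row and column reduction) yields pivots 8, 0, 0, 0.
Counting signs: 1 positive, 3 zero.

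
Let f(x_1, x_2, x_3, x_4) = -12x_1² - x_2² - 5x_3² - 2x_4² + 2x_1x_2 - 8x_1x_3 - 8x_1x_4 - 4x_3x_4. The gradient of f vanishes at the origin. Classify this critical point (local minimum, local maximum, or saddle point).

local maximum

The Hessian at the origin is H = [[-24, 2, -8, -8], [2, -2, 0, 0], [-8, 0, -10, -4], [-8, 0, -4, -4]].
Row-reducing H symmetrically gives the diagonal entries -24, -11/6, -78/11, -12/13.
That gives 4 negative pivots.
H is negative definite, so the origin is a strict local maximum.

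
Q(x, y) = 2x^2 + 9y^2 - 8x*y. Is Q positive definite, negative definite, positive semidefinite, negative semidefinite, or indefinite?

The symmetric matrix of Q is [[2, -4], [-4, 9]].
For the 2×2 matrix [[2, -4], [-4, 9]]: det = 2·9 − (-4)² = 2, trace = 11.
det > 0 so both eigenvalues share the sign of the trace; trace = 11 > 0 ⇒ both positive.

positive definite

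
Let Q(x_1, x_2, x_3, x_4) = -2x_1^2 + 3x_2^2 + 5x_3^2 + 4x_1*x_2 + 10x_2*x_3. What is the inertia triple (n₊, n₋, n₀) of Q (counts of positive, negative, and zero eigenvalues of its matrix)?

(1, 1, 2)

Write A = [[-2, 2, 0, 0], [2, 3, 5, 0], [0, 5, 5, 0], [0, 0, 0, 0]].
Row-reducing A symmetrically gives the diagonal entries -2, 5, 0, 0.
That gives 1 positive, 1 negative, 2 zero pivots.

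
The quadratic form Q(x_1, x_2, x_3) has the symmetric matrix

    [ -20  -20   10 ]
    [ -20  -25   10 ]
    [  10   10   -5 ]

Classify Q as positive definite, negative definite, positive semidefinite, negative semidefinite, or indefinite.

negative semidefinite

Applying the same elementary operations to the rows and columns of A produces a congruent diagonal matrix with entries -20, -5, 0.
That gives 2 negative, 1 zero pivots.
Hence Q is negative semidefinite.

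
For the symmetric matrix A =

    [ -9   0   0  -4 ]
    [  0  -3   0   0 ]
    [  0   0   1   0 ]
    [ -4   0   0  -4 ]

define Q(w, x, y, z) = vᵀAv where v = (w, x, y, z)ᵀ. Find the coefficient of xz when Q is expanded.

The coefficient of xz is A[2,4] + A[4,2] = 2·0 = 0.

0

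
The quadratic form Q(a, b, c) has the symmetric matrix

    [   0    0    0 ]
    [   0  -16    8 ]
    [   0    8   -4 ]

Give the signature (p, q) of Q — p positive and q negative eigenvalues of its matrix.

(0, 1)

Symmetric row and column elimination reduces A to a congruent diagonal form with pivots 0, -16, 0.
So there are 1 negative, 2 zero pivots.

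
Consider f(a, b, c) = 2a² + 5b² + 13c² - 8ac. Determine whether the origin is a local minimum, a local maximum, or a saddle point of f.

local minimum

The Hessian at the origin is H = [[4, 0, -8], [0, 10, 0], [-8, 0, 26]].
Congruent diagonalization of H (simultaneous row and column reduction) yields pivots 4, 10, 10.
That gives 3 positive pivots.
H is positive definite, so the origin is a strict local minimum.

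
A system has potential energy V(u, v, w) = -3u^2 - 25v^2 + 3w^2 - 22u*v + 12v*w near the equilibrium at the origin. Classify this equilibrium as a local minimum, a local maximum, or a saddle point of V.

saddle point

The Hessian at the origin is H = [[-6, -22, 0], [-22, -50, 12], [0, 12, 6]].
An LDLᵀ factorisation of H has diagonal entries -6, 92/3, 30/23.
Counting signs: 2 positive, 1 negative.
H is indefinite, so the origin is a saddle point.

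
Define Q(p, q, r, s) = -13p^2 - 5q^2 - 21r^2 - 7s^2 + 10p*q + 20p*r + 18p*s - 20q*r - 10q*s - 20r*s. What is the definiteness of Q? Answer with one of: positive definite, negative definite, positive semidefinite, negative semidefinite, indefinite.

The symmetric matrix is A = [[-13, 5, 10, 9], [5, -5, -10, -5], [10, -10, -21, -10], [9, -5, -10, -7]].
Symmetric row and column elimination reduces A to a congruent diagonal form with pivots -13, -40/13, -1, 0.
So there are 3 negative, 1 zero pivots.
Hence Q is negative semidefinite.

negative semidefinite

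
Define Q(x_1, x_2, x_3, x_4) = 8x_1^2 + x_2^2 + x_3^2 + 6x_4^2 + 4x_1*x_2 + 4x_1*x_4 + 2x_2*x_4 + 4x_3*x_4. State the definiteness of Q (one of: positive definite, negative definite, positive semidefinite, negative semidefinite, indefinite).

The symmetric matrix is A = [[8, 2, 0, 2], [2, 1, 0, 1], [0, 0, 1, 2], [2, 1, 2, 6]].
Row-reducing A symmetrically gives the diagonal entries 8, 1/2, 1, 1.
That gives 4 positive pivots.
Hence Q is positive definite.

positive definite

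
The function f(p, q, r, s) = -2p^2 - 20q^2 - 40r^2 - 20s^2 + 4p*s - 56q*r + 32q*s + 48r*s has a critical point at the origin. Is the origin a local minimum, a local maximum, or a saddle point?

The Hessian at the origin is H = [[-4, 0, 0, 4], [0, -40, -56, 32], [0, -56, -80, 48], [4, 32, 48, -40]].
Applying the same elementary operations to the rows and columns of H produces a congruent diagonal matrix with entries -4, -40, -8/5, -4.
So there are 4 negative pivots.
H is negative definite, so the origin is a strict local maximum.

local maximum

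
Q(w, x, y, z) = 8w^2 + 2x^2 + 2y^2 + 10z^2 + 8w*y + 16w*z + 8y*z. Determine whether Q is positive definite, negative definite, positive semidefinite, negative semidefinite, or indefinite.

positive semidefinite

Write A = [[8, 0, 4, 8], [0, 2, 0, 0], [4, 0, 2, 4], [8, 0, 4, 10]].
Row-reducing A symmetrically gives the diagonal entries 8, 2, 0, 2.
Counting signs: 3 positive, 1 zero.
Hence Q is positive semidefinite.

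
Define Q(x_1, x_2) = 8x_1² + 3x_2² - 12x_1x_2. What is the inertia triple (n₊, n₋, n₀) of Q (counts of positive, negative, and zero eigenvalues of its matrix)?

The associated matrix is A = [[8, -6], [-6, 3]].
Symmetric row and column elimination reduces A to a congruent diagonal form with pivots 8, -3/2.
Counting signs: 1 positive, 1 negative.

(1, 1, 0)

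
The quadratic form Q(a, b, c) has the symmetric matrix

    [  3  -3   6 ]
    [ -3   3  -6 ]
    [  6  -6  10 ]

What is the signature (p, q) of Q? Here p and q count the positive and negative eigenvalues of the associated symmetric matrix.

(1, 1)

Row-reducing A symmetrically gives the diagonal entries 3, 0, -2.
That gives 1 positive, 1 negative, 1 zero pivots.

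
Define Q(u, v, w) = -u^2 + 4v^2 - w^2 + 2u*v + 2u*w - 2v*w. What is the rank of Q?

2

The symmetric matrix is A = [[-1, 1, 1], [1, 4, -1], [1, -1, -1]].
Congruent diagonalization of A (simultaneous row and column reduction) yields pivots -1, 5, 0.
So there are 1 positive, 1 negative, 1 zero pivots.
The rank is the number of nonzero pivots: 2.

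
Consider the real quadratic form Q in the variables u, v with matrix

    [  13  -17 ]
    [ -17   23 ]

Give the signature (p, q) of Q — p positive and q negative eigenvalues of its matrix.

Row-reducing A symmetrically gives the diagonal entries 13, 10/13.
So there are 2 positive pivots.

(2, 0)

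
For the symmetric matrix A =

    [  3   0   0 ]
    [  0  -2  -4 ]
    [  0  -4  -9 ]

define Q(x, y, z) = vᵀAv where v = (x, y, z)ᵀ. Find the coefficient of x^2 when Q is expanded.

The coefficient of x^2 is the diagonal entry A[1,1] = 3.

3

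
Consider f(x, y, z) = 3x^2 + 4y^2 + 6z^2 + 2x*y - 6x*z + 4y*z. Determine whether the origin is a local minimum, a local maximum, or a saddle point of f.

local minimum

The Hessian at the origin is H = [[6, 2, -6], [2, 8, 4], [-6, 4, 12]].
Symmetric row and column elimination reduces H to a congruent diagonal form with pivots 6, 22/3, 12/11.
That gives 3 positive pivots.
H is positive definite, so the origin is a strict local minimum.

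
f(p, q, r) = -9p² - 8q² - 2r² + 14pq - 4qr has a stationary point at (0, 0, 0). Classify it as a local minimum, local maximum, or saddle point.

The Hessian at the origin is H = [[-18, 14, 0], [14, -16, -4], [0, -4, -4]].
Applying the same elementary operations to the rows and columns of H produces a congruent diagonal matrix with entries -18, -46/9, -20/23.
So there are 3 negative pivots.
H is negative definite, so the origin is a strict local maximum.

local maximum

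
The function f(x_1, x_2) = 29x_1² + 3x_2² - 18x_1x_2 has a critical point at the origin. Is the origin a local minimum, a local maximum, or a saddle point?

The Hessian at the origin is H = [[58, -18], [-18, 6]].
det H = 58·6 − (-18)² = 24 > 0 and H[1,1] = 58 > 0, so H is positive definite.
Therefore the origin is a local minimum.

local minimum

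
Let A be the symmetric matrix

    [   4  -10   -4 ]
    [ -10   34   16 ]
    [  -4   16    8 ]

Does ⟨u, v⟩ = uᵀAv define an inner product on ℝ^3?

no

Symmetric row and column elimination reduces A to a congruent diagonal form with pivots 4, 9, 0.
Counting signs: 2 positive, 1 zero.
Hence Q is positive semidefinite.
⟨·,·⟩ is an inner product exactly when A is positive definite.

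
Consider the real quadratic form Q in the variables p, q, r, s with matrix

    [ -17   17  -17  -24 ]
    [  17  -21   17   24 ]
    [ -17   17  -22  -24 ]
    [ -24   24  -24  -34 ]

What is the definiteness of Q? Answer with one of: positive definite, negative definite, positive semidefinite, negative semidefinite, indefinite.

Row-reducing A symmetrically gives the diagonal entries -17, -4, -5, -2/17.
So there are 4 negative pivots.
Hence Q is negative definite.

negative definite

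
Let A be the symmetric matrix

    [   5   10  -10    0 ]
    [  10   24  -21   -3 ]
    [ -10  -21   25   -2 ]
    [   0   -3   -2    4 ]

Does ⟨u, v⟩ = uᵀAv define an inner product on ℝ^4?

yes

Applying the same elementary operations to the rows and columns of A produces a congruent diagonal matrix with entries 5, 4, 19/4, 3/19.
Counting signs: 4 positive.
Hence Q is positive definite.
⟨·,·⟩ is an inner product exactly when A is positive definite.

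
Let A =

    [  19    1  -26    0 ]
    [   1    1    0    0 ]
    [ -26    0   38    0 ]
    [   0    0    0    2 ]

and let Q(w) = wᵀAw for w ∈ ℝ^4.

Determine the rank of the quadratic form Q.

Applying the same elementary operations to the rows and columns of A produces a congruent diagonal matrix with entries 19, 18/19, 4/9, 2.
Counting signs: 4 positive.
The rank is the number of nonzero pivots: 4.

4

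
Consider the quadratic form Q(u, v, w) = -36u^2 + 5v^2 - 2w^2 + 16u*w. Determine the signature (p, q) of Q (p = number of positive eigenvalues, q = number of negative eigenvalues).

(1, 2)

The symmetric matrix is A = [[-36, 0, 8], [0, 5, 0], [8, 0, -2]].
Applying the same elementary operations to the rows and columns of A produces a congruent diagonal matrix with entries -36, 5, -2/9.
That gives 1 positive, 2 negative pivots.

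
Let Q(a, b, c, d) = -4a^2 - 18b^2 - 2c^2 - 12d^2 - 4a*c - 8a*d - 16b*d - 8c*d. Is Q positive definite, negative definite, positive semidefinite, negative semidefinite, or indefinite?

negative definite

Write A = [[-4, 0, -2, -4], [0, -18, 0, -8], [-2, 0, -2, -4], [-4, -8, -4, -12]].
Row-reducing A symmetrically gives the diagonal entries -4, -18, -1, -4/9.
That gives 4 negative pivots.
Hence Q is negative definite.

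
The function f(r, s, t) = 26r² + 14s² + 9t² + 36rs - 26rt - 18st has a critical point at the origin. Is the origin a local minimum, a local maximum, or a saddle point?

local minimum

The Hessian at the origin is H = [[52, 36, -26], [36, 28, -18], [-26, -18, 18]].
An LDLᵀ factorisation of H has diagonal entries 52, 40/13, 5.
Counting signs: 3 positive.
H is positive definite, so the origin is a strict local minimum.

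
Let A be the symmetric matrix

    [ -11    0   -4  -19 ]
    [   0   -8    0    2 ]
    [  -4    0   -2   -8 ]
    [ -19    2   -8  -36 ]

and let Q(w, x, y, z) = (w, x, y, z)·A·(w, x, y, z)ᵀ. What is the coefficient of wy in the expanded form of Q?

The coefficient of wy is A[1,3] + A[3,1] = 2·(-4) = -8.

-8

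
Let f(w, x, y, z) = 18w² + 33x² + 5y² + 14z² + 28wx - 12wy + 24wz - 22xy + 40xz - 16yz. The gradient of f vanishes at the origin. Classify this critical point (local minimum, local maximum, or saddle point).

The Hessian at the origin is H = [[36, 28, -12, 24], [28, 66, -22, 40], [-12, -22, 10, -16], [24, 40, -16, 28]].
Symmetric row and column elimination reduces H to a congruent diagonal form with pivots 36, 398/9, 472/199, 12/59.
That gives 4 positive pivots.
H is positive definite, so the origin is a strict local minimum.

local minimum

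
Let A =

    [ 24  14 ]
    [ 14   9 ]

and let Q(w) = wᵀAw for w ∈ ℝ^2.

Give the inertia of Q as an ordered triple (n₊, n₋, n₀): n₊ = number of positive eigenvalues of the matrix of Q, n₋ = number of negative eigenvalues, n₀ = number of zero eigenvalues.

Applying the same elementary operations to the rows and columns of A produces a congruent diagonal matrix with entries 24, 5/6.
Counting signs: 2 positive.

(2, 0, 0)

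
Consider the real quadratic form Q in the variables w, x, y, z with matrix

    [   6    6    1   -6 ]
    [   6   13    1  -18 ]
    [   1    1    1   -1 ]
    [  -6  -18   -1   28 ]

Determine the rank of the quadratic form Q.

4

Congruent diagonalization of A (simultaneous row and column reduction) yields pivots 6, 7, 5/6, 10/7.
That gives 4 positive pivots.
The rank is the number of nonzero pivots: 4.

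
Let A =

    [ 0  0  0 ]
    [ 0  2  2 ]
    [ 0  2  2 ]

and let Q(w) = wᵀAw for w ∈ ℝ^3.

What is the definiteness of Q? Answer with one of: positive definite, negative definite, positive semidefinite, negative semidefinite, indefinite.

Congruent diagonalization of A (simultaneous row and column reduction) yields pivots 0, 2, 0.
So there are 1 positive, 2 zero pivots.
Hence Q is positive semidefinite.

positive semidefinite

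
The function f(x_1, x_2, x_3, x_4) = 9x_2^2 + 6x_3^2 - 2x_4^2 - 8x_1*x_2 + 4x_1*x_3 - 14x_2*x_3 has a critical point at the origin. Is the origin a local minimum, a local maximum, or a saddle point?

saddle point

The Hessian at the origin is H = [[0, -8, 4, 0], [-8, 18, -14, 0], [4, -14, 12, 0], [0, 0, 0, -4]].
H is indefinite, so the origin is a saddle point.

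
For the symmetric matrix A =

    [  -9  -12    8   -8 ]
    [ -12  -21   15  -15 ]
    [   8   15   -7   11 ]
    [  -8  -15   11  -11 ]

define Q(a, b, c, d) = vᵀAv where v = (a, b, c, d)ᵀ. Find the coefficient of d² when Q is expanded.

-11

The coefficient of d² is the diagonal entry A[4,4] = -11.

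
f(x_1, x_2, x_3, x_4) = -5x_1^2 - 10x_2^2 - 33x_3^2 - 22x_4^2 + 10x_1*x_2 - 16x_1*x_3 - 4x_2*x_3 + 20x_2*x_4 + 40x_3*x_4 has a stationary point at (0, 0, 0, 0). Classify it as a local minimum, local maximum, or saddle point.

local maximum

The Hessian at the origin is H = [[-10, 10, -16, 0], [10, -20, -4, 20], [-16, -4, -66, 40], [0, 20, 40, -44]].
Applying the same elementary operations to the rows and columns of H produces a congruent diagonal matrix with entries -10, -10, -2/5, -4.
So there are 4 negative pivots.
H is negative definite, so the origin is a strict local maximum.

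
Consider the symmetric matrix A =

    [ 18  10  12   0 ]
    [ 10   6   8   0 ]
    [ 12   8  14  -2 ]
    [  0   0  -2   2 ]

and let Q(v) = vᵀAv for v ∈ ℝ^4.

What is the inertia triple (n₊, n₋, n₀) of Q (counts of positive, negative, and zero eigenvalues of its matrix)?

Symmetric row and column elimination reduces A to a congruent diagonal form with pivots 18, 4/9, 2, 0.
Counting signs: 3 positive, 1 zero.

(3, 0, 1)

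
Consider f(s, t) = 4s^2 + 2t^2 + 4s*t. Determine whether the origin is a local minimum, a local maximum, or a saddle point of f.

local minimum

The Hessian at the origin is H = [[8, 4], [4, 4]].
det H = 8·4 − (4)² = 16 > 0 and H[1,1] = 8 > 0, so H is positive definite.
Therefore the origin is a local minimum.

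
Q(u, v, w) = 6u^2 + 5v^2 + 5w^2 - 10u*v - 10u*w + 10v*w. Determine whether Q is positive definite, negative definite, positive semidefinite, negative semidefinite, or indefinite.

positive semidefinite

Write A = [[6, -5, -5], [-5, 5, 5], [-5, 5, 5]].
Symmetric row and column elimination reduces A to a congruent diagonal form with pivots 6, 5/6, 0.
That gives 2 positive, 1 zero pivots.
Hence Q is positive semidefinite.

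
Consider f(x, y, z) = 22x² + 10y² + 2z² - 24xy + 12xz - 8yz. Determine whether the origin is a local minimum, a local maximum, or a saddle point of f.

The Hessian at the origin is H = [[44, -24, 12], [-24, 20, -8], [12, -8, 4]].
Row-reducing H symmetrically gives the diagonal entries 44, 76/11, 8/19.
That gives 3 positive pivots.
H is positive definite, so the origin is a strict local minimum.

local minimum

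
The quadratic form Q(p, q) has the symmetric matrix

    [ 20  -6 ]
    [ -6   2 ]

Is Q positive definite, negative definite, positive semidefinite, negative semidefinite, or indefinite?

For the 2×2 matrix [[20, -6], [-6, 2]]: det = 20·2 − (-6)² = 4, trace = 22.
det > 0 so both eigenvalues share the sign of the trace; trace = 22 > 0 ⇒ both positive.

positive definite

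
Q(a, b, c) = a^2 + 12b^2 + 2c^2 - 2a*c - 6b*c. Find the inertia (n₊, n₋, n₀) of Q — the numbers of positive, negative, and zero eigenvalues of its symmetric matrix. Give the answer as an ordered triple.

The symmetric matrix is A = [[1, 0, -1], [0, 12, -3], [-1, -3, 2]].
Row-reducing A symmetrically gives the diagonal entries 1, 12, 1/4.
That gives 3 positive pivots.

(3, 0, 0)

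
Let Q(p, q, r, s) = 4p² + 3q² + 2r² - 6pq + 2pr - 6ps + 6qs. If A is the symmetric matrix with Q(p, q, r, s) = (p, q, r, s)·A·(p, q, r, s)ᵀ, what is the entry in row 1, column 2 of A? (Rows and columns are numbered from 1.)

-3

The coefficient of p·q in Q is -6. For a symmetric A this equals A[1,2] + A[2,1] = 2·A[1,2].
So A[1,2] = -6/2 = -3.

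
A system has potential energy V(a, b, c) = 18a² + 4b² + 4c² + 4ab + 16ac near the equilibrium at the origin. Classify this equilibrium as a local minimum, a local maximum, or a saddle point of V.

The Hessian at the origin is H = [[36, 4, 16], [4, 8, 0], [16, 0, 8]].
Applying the same elementary operations to the rows and columns of H produces a congruent diagonal matrix with entries 36, 68/9, 8/17.
Counting signs: 3 positive.
H is positive definite, so the origin is a strict local minimum.

local minimum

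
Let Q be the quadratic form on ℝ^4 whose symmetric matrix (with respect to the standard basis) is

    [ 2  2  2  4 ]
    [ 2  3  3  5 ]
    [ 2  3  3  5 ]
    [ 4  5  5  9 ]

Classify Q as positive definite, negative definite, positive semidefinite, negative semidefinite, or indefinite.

positive semidefinite

Applying the same elementary operations to the rows and columns of A produces a congruent diagonal matrix with entries 2, 1, 0, 0.
So there are 2 positive, 2 zero pivots.
Hence Q is positive semidefinite.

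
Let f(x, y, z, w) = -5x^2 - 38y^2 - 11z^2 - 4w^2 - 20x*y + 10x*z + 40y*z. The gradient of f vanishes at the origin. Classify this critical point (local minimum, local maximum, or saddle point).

local maximum

The Hessian at the origin is H = [[-10, -20, 10, 0], [-20, -76, 40, 0], [10, 40, -22, 0], [0, 0, 0, -8]].
An LDLᵀ factorisation of H has diagonal entries -10, -36, -8/9, -8.
Counting signs: 4 negative.
H is negative definite, so the origin is a strict local maximum.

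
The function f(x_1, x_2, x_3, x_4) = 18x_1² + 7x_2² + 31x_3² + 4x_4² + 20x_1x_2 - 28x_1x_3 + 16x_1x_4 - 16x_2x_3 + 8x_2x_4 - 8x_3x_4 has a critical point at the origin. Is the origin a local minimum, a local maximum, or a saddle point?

local minimum

The Hessian at the origin is H = [[36, 20, -28, 16], [20, 14, -16, 8], [-28, -16, 62, -8], [16, 8, -8, 8]].
Congruent diagonalization of H (simultaneous row and column reduction) yields pivots 36, 26/9, 522/13, 40/261.
Counting signs: 4 positive.
H is positive definite, so the origin is a strict local minimum.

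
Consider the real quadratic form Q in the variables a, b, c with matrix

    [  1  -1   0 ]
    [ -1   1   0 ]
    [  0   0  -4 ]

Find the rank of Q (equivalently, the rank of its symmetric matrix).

2

Symmetric row and column elimination reduces A to a congruent diagonal form with pivots 1, 0, -4.
That gives 1 positive, 1 negative, 1 zero pivots.
The rank is the number of nonzero pivots: 2.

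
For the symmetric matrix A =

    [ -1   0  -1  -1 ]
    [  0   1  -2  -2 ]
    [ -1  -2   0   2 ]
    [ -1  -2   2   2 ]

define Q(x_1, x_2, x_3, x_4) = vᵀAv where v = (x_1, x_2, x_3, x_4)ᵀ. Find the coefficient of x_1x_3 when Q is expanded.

-2

The coefficient of x_1x_3 is A[1,3] + A[3,1] = 2·(-1) = -2.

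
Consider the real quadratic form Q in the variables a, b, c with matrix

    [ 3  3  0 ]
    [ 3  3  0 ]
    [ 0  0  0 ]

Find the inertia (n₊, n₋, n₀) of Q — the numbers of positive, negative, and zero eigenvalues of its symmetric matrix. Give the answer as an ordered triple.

Symmetric row and column elimination reduces A to a congruent diagonal form with pivots 3, 0, 0.
That gives 1 positive, 2 zero pivots.

(1, 0, 2)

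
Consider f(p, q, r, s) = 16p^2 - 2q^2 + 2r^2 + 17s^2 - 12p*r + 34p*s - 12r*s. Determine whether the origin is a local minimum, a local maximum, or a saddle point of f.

saddle point

The Hessian at the origin is H = [[32, 0, -12, 34], [0, -4, 0, 0], [-12, 0, 4, -12], [34, 0, -12, 34]].
Row-reducing H symmetrically gives the diagonal entries 32, -4, -1/2, -1.
That gives 1 positive, 3 negative pivots.
H is indefinite, so the origin is a saddle point.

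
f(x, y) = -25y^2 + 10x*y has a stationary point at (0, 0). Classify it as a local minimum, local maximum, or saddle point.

The Hessian at the origin is H = [[0, 10], [10, -50]].
det H = 0·-50 − (10)² = -100 < 0, so H is indefinite.
Therefore the origin is a saddle point.

saddle point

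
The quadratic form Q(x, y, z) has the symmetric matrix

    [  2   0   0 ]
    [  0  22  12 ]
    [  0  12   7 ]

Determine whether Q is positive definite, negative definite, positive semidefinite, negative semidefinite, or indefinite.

positive definite

Leading principal minors: Δ_1 = 2, Δ_2 = 44, Δ_3 = 20.
All leading principal minors are positive, so by Sylvester's criterion Q is positive definite.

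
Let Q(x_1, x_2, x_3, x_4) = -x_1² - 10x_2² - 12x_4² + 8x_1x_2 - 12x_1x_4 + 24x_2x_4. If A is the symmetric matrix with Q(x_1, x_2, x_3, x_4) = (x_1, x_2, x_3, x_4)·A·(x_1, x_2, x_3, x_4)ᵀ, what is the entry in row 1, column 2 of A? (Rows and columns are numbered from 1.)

4

The coefficient of x_1·x_2 in Q is 8. For a symmetric A this equals A[1,2] + A[2,1] = 2·A[1,2].
So A[1,2] = 8/2 = 4.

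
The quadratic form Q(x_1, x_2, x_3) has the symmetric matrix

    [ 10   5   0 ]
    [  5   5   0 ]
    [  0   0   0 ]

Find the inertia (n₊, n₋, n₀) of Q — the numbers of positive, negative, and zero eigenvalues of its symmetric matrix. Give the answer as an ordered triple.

(2, 0, 1)

Congruent diagonalization of A (simultaneous row and column reduction) yields pivots 10, 5/2, 0.
That gives 2 positive, 1 zero pivots.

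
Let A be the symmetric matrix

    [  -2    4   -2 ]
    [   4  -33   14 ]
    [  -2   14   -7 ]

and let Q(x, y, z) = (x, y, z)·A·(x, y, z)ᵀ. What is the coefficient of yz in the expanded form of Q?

The coefficient of yz is A[2,3] + A[3,2] = 2·14 = 28.

28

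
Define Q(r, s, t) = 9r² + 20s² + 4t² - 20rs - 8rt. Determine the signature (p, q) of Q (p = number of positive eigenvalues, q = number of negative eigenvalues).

(2, 0)

The associated matrix is A = [[9, -10, -4], [-10, 20, 0], [-4, 0, 4]].
Row-reducing A symmetrically gives the diagonal entries 9, 80/9, 0.
So there are 2 positive, 1 zero pivots.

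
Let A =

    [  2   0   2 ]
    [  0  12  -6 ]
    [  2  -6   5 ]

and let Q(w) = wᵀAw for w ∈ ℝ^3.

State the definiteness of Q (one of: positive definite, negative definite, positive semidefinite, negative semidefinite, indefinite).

Congruent diagonalization of A (simultaneous row and column reduction) yields pivots 2, 12, 0.
Counting signs: 2 positive, 1 zero.
Hence Q is positive semidefinite.

positive semidefinite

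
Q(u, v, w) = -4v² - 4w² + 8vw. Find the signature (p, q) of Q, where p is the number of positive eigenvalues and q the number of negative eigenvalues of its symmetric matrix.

The symmetric matrix is A = [[0, 0, 0], [0, -4, 4], [0, 4, -4]].
Symmetric row and column elimination reduces A to a congruent diagonal form with pivots 0, -4, 0.
So there are 1 negative, 2 zero pivots.

(0, 1)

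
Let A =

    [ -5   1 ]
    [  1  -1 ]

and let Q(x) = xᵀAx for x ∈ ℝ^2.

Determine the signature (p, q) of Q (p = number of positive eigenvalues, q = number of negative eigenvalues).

(0, 2)

Symmetric row and column elimination reduces A to a congruent diagonal form with pivots -5, -4/5.
Counting signs: 2 negative.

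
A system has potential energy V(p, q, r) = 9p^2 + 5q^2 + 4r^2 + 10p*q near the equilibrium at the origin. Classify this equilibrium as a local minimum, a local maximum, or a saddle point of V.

local minimum

The Hessian at the origin is H = [[18, 10, 0], [10, 10, 0], [0, 0, 8]].
Row-reducing H symmetrically gives the diagonal entries 18, 40/9, 8.
That gives 3 positive pivots.
H is positive definite, so the origin is a strict local minimum.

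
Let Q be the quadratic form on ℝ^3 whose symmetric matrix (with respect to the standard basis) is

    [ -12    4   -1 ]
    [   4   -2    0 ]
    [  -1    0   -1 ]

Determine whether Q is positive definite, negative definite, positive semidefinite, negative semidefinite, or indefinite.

Leading principal minors: Δ_1 = -12, Δ_2 = 8, Δ_3 = -6.
The signs alternate starting with Δ_1 < 0, so by Sylvester's criterion Q is negative definite.

negative definite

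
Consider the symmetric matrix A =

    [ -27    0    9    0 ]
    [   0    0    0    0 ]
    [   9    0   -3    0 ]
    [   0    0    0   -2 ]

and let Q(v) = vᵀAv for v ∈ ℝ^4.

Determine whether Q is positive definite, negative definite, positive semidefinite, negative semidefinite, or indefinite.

negative semidefinite

Congruent diagonalization of A (simultaneous row and column reduction) yields pivots -27, 0, 0, -2.
So there are 2 negative, 2 zero pivots.
Hence Q is negative semidefinite.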